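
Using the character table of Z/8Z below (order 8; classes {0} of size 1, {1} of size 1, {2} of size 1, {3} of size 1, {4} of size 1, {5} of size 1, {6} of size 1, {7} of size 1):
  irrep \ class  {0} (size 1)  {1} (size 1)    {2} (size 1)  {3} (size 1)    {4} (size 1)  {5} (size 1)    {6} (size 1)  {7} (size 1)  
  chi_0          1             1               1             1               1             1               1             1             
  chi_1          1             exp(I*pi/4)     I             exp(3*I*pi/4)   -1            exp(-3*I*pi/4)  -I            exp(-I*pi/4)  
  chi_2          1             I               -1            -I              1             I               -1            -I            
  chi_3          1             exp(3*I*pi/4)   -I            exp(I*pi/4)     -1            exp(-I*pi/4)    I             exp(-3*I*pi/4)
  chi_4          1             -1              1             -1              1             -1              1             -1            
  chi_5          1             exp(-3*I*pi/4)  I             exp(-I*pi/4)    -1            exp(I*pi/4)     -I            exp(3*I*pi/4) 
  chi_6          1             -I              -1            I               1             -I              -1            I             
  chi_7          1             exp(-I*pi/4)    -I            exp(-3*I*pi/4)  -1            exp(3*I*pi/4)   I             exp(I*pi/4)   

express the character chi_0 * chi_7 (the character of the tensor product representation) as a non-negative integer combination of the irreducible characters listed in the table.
chi_0 tensor chi_7 = chi_7 (all other irreducibles have multiplicity 0).

Explanation: The character of a tensor product is the pointwise product (chi_0 * chi_7)(C) = chi_0(C) * chi_7(C):
  {0}: (1)*(1), {1}: (1)*(exp(-I*pi/4)), {2}: (1)*(-I), {3}: (1)*(exp(-3*I*pi/4)), {4}: (1)*(-1), {5}: (1)*(exp(3*I*pi/4)), {6}: (1)*(I), {7}: (1)*(exp(I*pi/4))
so (chi_0 * chi_7) takes values
  {0} -> 1, {1} -> exp(-I*pi/4), {2} -> -I, {3} -> exp(-3*I*pi/4), {4} -> -1, {5} -> exp(3*I*pi/4), {6} -> I, {7} -> exp(I*pi/4).
Now take the inner product of this character with each irreducible chi from the table, <chi_0*chi_7, chi> = (1/8) sum_C |C| (chi_0*chi_7)(C) conj(chi(C)):
  <chi_0*chi_7, chi_0> = (1/8)[1*(1)*conj(1) + 1*(exp(-I*pi/4))*conj(1) + 1*(-I)*conj(1) + 1*(exp(-3*I*pi/4))*conj(1) + 1*(-1)*conj(1) + 1*(exp(3*I*pi/4))*conj(1) + 1*(I)*conj(1) + 1*(exp(I*pi/4))*conj(1)]
      = (1/8)[(1) + (exp(-I*pi/4)) + (-I) + (exp(-3*I*pi/4)) + (-1) + (exp(3*I*pi/4)) + (I) + (exp(I*pi/4))] = 0/8 = 0
  <chi_0*chi_7, chi_1> = (1/8)[1*(1)*conj(1) + 1*(exp(-I*pi/4))*conj(exp(I*pi/4)) + 1*(-I)*conj(I) + 1*(exp(-3*I*pi/4))*conj(exp(3*I*pi/4)) + 1*(-1)*conj(-1) + 1*(exp(3*I*pi/4))*conj(exp(-3*I*pi/4)) + 1*(I)*conj(-I) + 1*(exp(I*pi/4))*conj(exp(-I*pi/4))]
      = (1/8)[(1) + (-I) + (-1) + (I) + (1) + (-I) + (-1) + (I)] = 0/8 = 0
  <chi_0*chi_7, chi_2> = (1/8)[1*(1)*conj(1) + 1*(exp(-I*pi/4))*conj(I) + 1*(-I)*conj(-1) + 1*(exp(-3*I*pi/4))*conj(-I) + 1*(-1)*conj(1) + 1*(exp(3*I*pi/4))*conj(I) + 1*(I)*conj(-1) + 1*(exp(I*pi/4))*conj(-I)]
      = (1/8)[(1) + (-exp(I*pi/4)) + (I) + (exp(-I*pi/4)) + (-1) + (-exp(-3*I*pi/4)) + (-I) + (exp(3*I*pi/4))] = 0/8 = 0
  <chi_0*chi_7, chi_3> = (1/8)[1*(1)*conj(1) + 1*(exp(-I*pi/4))*conj(exp(3*I*pi/4)) + 1*(-I)*conj(-I) + 1*(exp(-3*I*pi/4))*conj(exp(I*pi/4)) + 1*(-1)*conj(-1) + 1*(exp(3*I*pi/4))*conj(exp(-I*pi/4)) + 1*(I)*conj(I) + 1*(exp(I*pi/4))*conj(exp(-3*I*pi/4))]
      = (1/8)[(1) + (-1) + (1) + (-1) + (1) + (-1) + (1) + (-1)] = 0/8 = 0
  <chi_0*chi_7, chi_4> = (1/8)[1*(1)*conj(1) + 1*(exp(-I*pi/4))*conj(-1) + 1*(-I)*conj(1) + 1*(exp(-3*I*pi/4))*conj(-1) + 1*(-1)*conj(1) + 1*(exp(3*I*pi/4))*conj(-1) + 1*(I)*conj(1) + 1*(exp(I*pi/4))*conj(-1)]
      = (1/8)[(1) + (-exp(-I*pi/4)) + (-I) + (-exp(-3*I*pi/4)) + (-1) + (-exp(3*I*pi/4)) + (I) + (-exp(I*pi/4))] = 0/8 = 0
  <chi_0*chi_7, chi_5> = (1/8)[1*(1)*conj(1) + 1*(exp(-I*pi/4))*conj(exp(-3*I*pi/4)) + 1*(-I)*conj(I) + 1*(exp(-3*I*pi/4))*conj(exp(-I*pi/4)) + 1*(-1)*conj(-1) + 1*(exp(3*I*pi/4))*conj(exp(I*pi/4)) + 1*(I)*conj(-I) + 1*(exp(I*pi/4))*conj(exp(3*I*pi/4))]
      = (1/8)[(1) + (I) + (-1) + (-I) + (1) + (I) + (-1) + (-I)] = 0/8 = 0
  <chi_0*chi_7, chi_6> = (1/8)[1*(1)*conj(1) + 1*(exp(-I*pi/4))*conj(-I) + 1*(-I)*conj(-1) + 1*(exp(-3*I*pi/4))*conj(I) + 1*(-1)*conj(1) + 1*(exp(3*I*pi/4))*conj(-I) + 1*(I)*conj(-1) + 1*(exp(I*pi/4))*conj(I)]
      = (1/8)[(1) + (exp(I*pi/4)) + (I) + (-exp(-I*pi/4)) + (-1) + (exp(-3*I*pi/4)) + (-I) + (-exp(3*I*pi/4))] = 0/8 = 0
  <chi_0*chi_7, chi_7> = (1/8)[1*(1)*conj(1) + 1*(exp(-I*pi/4))*conj(exp(-I*pi/4)) + 1*(-I)*conj(-I) + 1*(exp(-3*I*pi/4))*conj(exp(-3*I*pi/4)) + 1*(-1)*conj(-1) + 1*(exp(3*I*pi/4))*conj(exp(3*I*pi/4)) + 1*(I)*conj(I) + 1*(exp(I*pi/4))*conj(exp(I*pi/4))]
      = (1/8)[(1) + (1) + (1) + (1) + (1) + (1) + (1) + (1)] = 8/8 = 1
(Exp terms are combined using exp(i*s)*conj(exp(i*t)) = exp(i*(s-t)), and sums of them are collapsed using the identity that for every m > 1 the m distinct m-th roots of unity sum to 0, e.g. 1 + exp(2*I*pi/3) + exp(-2*I*pi/3) = 0.)
Hence the multiplicities are chi_7: 1. Dimension check: dim(chi_0)*dim(chi_7) = 1*1 = 1 and sum (mult * dim) = 1*1 = 1.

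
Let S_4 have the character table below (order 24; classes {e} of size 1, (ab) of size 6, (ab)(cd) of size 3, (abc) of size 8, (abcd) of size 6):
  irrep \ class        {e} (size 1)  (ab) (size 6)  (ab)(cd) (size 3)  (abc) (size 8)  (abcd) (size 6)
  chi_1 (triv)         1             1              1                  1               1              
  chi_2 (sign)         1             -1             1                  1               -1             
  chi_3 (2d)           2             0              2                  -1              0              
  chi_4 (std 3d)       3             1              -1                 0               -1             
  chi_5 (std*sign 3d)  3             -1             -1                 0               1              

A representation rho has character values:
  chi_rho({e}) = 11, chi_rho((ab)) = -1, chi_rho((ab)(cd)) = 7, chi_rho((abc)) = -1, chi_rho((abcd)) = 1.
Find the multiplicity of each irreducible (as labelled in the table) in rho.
Multiplicities: chi_1: 1, chi_2: 1, chi_3: 3, chi_4: 0, chi_5: 1.

Argument: Use <chi_rho, chi> = (1/|G|) sum_C |C| * chi_rho(C) * conj(chi(C)) with |G| = 24 for each irreducible chi in the table:
  <chi_rho, chi_1> = (1/24)[1*(11)*conj(1) + 6*(-1)*conj(1) + 3*(7)*conj(1) + 8*(-1)*conj(1) + 6*(1)*conj(1)]
      = (1/24)[(11) + (-6) + (21) + (-8) + (6)] = 24/24 = 1
  <chi_rho, chi_2> = (1/24)[1*(11)*conj(1) + 6*(-1)*conj(-1) + 3*(7)*conj(1) + 8*(-1)*conj(1) + 6*(1)*conj(-1)]
      = (1/24)[(11) + (6) + (21) + (-8) + (-6)] = 24/24 = 1
  <chi_rho, chi_3> = (1/24)[1*(11)*conj(2) + 6*(-1)*conj(0) + 3*(7)*conj(2) + 8*(-1)*conj(-1) + 6*(1)*conj(0)]
      = (1/24)[(22) + (0) + (42) + (8) + (0)] = 72/24 = 3
  <chi_rho, chi_4> = (1/24)[1*(11)*conj(3) + 6*(-1)*conj(1) + 3*(7)*conj(-1) + 8*(-1)*conj(0) + 6*(1)*conj(-1)]
      = (1/24)[(33) + (-6) + (-21) + (0) + (-6)] = 0/24 = 0
  <chi_rho, chi_5> = (1/24)[1*(11)*conj(3) + 6*(-1)*conj(-1) + 3*(7)*conj(-1) + 8*(-1)*conj(0) + 6*(1)*conj(1)]
      = (1/24)[(33) + (6) + (-21) + (0) + (6)] = 24/24 = 1
Dimension check: dim(rho) = sum (mult * dim) = 1*1 + 1*1 + 3*2 + 0*3 + 1*3 = 11 = chi_rho(e) = 11.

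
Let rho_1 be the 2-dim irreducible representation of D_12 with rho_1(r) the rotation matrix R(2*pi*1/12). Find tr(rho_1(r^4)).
chi_{rho_1}(r^4) = 2*cos(2*pi*1*4/12) = -1

Proof sketch: rho_1(r^4) is rotation by angle 2*pi*1*4/12, whose trace is 2*cos(2*pi*1*4/12) = -1.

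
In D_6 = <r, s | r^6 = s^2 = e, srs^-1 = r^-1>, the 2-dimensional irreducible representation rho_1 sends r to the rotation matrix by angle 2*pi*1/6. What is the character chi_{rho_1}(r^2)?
chi_{rho_1}(r^2) = 2*cos(2*pi*1*2/6) = -1

rho_1(r^2) is rotation by angle 2*pi*1*2/6, whose trace is 2*cos(2*pi*1*2/6) = -1.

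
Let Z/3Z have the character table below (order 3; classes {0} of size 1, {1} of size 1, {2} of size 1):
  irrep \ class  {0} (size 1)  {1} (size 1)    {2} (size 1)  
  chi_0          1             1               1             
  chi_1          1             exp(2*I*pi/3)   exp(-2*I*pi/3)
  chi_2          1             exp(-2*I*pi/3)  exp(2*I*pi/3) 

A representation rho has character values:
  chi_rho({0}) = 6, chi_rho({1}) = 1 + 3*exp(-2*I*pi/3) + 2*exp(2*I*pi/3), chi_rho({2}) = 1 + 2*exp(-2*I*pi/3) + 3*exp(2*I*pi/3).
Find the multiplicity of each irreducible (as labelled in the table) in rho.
Multiplicities: chi_0: 1, chi_1: 2, chi_2: 3.

Proof sketch: Use <chi_rho, chi> = (1/|G|) sum_C |C| * chi_rho(C) * conj(chi(C)) with |G| = 3 for each irreducible chi in the table:
  <chi_rho, chi_0> = (1/3)[1*(6)*conj(1) + 1*(1 + 3*exp(-2*I*pi/3) + 2*exp(2*I*pi/3))*conj(1) + 1*(1 + 2*exp(-2*I*pi/3) + 3*exp(2*I*pi/3))*conj(1)]
      = (1/3)[(6) + (1 + 3*exp(-2*I*pi/3) + 2*exp(2*I*pi/3)) + (1 + 2*exp(-2*I*pi/3) + 3*exp(2*I*pi/3))] = 3/3 = 1
  <chi_rho, chi_1> = (1/3)[1*(6)*conj(1) + 1*(1 + 3*exp(-2*I*pi/3) + 2*exp(2*I*pi/3))*conj(exp(2*I*pi/3)) + 1*(1 + 2*exp(-2*I*pi/3) + 3*exp(2*I*pi/3))*conj(exp(-2*I*pi/3))]
      = (1/3)[(6) + (2 + exp(-2*I*pi/3) + 3*exp(2*I*pi/3)) + (2 + 3*exp(-2*I*pi/3) + exp(2*I*pi/3))] = 6/3 = 2
  <chi_rho, chi_2> = (1/3)[1*(6)*conj(1) + 1*(1 + 3*exp(-2*I*pi/3) + 2*exp(2*I*pi/3))*conj(exp(-2*I*pi/3)) + 1*(1 + 2*exp(-2*I*pi/3) + 3*exp(2*I*pi/3))*conj(exp(2*I*pi/3))]
      = (1/3)[(6) + (3 + 2*exp(-2*I*pi/3) + exp(2*I*pi/3)) + (3 + exp(-2*I*pi/3) + 2*exp(2*I*pi/3))] = 9/3 = 3
(Exp terms are combined using exp(i*s)*conj(exp(i*t)) = exp(i*(s-t)), and sums of them are collapsed using the identity that for every m > 1 the m distinct m-th roots of unity sum to 0, e.g. 1 + exp(2*I*pi/3) + exp(-2*I*pi/3) = 0.)
Dimension check: dim(rho) = sum (mult * dim) = 1*1 + 2*1 + 3*1 = 6 = chi_rho(e) = 6.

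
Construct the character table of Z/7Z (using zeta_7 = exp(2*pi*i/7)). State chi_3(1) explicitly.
Character table of Z/7Z (irreps indexed chi_0,...,chi_6 with chi_k(m) = zeta_7^(k*m), zeta_7 = exp(2*pi*i/7)):
  irrep \ class  {0} (size 1)  {1} (size 1)    {2} (size 1)    {3} (size 1)    {4} (size 1)    {5} (size 1)    {6} (size 1)  
  chi_0          1             1               1               1               1               1               1             
  chi_1          1             exp(2*I*pi/7)   exp(4*I*pi/7)   exp(6*I*pi/7)   exp(-6*I*pi/7)  exp(-4*I*pi/7)  exp(-2*I*pi/7)
  chi_2          1             exp(4*I*pi/7)   exp(-6*I*pi/7)  exp(-2*I*pi/7)  exp(2*I*pi/7)   exp(6*I*pi/7)   exp(-4*I*pi/7)
  chi_3          1             exp(6*I*pi/7)   exp(-2*I*pi/7)  exp(4*I*pi/7)   exp(-4*I*pi/7)  exp(2*I*pi/7)   exp(-6*I*pi/7)
  chi_4          1             exp(-6*I*pi/7)  exp(2*I*pi/7)   exp(-4*I*pi/7)  exp(4*I*pi/7)   exp(-2*I*pi/7)  exp(6*I*pi/7) 
  chi_5          1             exp(-4*I*pi/7)  exp(6*I*pi/7)   exp(2*I*pi/7)   exp(-2*I*pi/7)  exp(-6*I*pi/7)  exp(4*I*pi/7) 
  chi_6          1             exp(-2*I*pi/7)  exp(-4*I*pi/7)  exp(-6*I*pi/7)  exp(6*I*pi/7)   exp(4*I*pi/7)   exp(2*I*pi/7) 

Spot check: chi_3(1) = zeta_7^(3*1) = zeta_7^3 = exp(6*I*pi/7).

Why: Z/7Z is abelian, so all 7 irreducible complex representations are 1-dimensional. They are given by chi_k(m) = zeta_7^(k*m) for k = 0,...,6. Row orthogonality: sum_m chi_k(m) conj(chi_l(m)) = 7 * [k = l].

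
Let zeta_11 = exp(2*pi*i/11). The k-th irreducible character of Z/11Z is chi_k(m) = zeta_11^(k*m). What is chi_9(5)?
chi_9(5) = zeta_11^45 = exp(2*I*pi/11)

Why: chi_9(5) = zeta_11^(9*5) = zeta_11^45. Since zeta_11^11 = 1, this equals zeta_11^1 = exp(2*pi*i*1/11) = exp(2*I*pi/11).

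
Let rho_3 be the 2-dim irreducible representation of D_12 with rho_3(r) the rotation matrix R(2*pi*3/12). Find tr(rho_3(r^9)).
chi_{rho_3}(r^9) = 2*cos(2*pi*3*9/12) = 0

Solution. rho_3(r^9) is rotation by angle 2*pi*3*9/12, whose trace is 2*cos(2*pi*3*9/12) = 0.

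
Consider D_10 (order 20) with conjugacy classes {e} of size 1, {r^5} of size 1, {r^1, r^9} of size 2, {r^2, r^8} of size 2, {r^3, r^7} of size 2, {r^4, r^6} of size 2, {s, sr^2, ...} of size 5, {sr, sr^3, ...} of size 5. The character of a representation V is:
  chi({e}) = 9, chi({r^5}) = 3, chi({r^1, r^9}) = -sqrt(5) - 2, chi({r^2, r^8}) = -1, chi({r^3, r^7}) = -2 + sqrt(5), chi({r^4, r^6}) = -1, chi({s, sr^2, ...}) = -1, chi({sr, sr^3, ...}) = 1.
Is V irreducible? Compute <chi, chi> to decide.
Not irreducible (reducible): <chi, chi> = 7 > 1.

Explanation: <chi, chi> = (1/|G|) sum_C |C| * |chi(C)|^2 = (1/20)[1*|9|^2 + 1*|3|^2 + 2*|-sqrt(5) - 2|^2 + 2*|-1|^2 + 2*|-2 + sqrt(5)|^2 + 2*|-1|^2 + 5*|-1|^2 + 5*|1|^2]
  = (1/20)[(81) + (9) + (8*sqrt(5) + 18) + (2) + (18 - 8*sqrt(5)) + (2) + (5) + (5)] = 140/20 = 7.
A character is irreducible iff <chi, chi> = 1, so this representation is reducible.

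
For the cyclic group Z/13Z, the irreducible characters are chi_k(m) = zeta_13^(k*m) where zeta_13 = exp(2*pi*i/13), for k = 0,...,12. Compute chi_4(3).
chi_4(3) = zeta_13^12 = exp(-2*I*pi/13)

Explanation: chi_4(3) = zeta_13^(4*3) = zeta_13^12. Since zeta_13^13 = 1, this equals zeta_13^12 = exp(2*pi*i*12/13) = exp(-2*I*pi/13).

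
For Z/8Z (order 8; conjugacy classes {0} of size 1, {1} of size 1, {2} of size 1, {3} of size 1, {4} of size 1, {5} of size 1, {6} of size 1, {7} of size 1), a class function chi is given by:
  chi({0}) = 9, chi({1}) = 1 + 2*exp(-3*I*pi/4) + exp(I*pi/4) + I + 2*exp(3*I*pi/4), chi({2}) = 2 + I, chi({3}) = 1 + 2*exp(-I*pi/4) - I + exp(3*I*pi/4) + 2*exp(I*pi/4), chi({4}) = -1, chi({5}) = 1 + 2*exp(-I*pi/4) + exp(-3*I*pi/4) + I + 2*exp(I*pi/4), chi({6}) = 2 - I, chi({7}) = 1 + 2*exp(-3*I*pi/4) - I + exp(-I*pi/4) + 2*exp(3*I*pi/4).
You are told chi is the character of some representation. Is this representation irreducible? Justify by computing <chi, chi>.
Not irreducible (reducible): <chi, chi> = 15 > 1.

Working: <chi, chi> = (1/|G|) sum_C |C| * |chi(C)|^2 = (1/8)[1*|9|^2 + 1*|1 + 2*exp(-3*I*pi/4) + exp(I*pi/4) + I + 2*exp(3*I*pi/4)|^2 + 1*|2 + I|^2 + 1*|1 + 2*exp(-I*pi/4) - I + exp(3*I*pi/4) + 2*exp(I*pi/4)|^2 + 1*|-1|^2 + 1*|1 + 2*exp(-I*pi/4) + exp(-3*I*pi/4) + I + 2*exp(I*pi/4)|^2 + 1*|2 - I|^2 + 1*|1 + 2*exp(-3*I*pi/4) - I + exp(-I*pi/4) + 2*exp(3*I*pi/4)|^2]
  = (1/8)[(81) + (7 + 4*exp(-3*I*pi/4) + exp(-I*pi/4) + 2*exp(I*pi/4) + 3*exp(3*I*pi/4)) + (5) + (7 + 3*exp(-I*pi/4) + 2*exp(-3*I*pi/4) + exp(3*I*pi/4) + 4*exp(I*pi/4)) + (1) + (7 + 3*exp(-I*pi/4) + 2*exp(-3*I*pi/4) + exp(3*I*pi/4) + 4*exp(I*pi/4)) + (5) + (7 + 4*exp(-3*I*pi/4) + exp(-I*pi/4) + 2*exp(I*pi/4) + 3*exp(3*I*pi/4))] = 120/8 = 15.
(Exp terms are combined using exp(i*s)*conj(exp(i*t)) = exp(i*(s-t)), and sums of them are collapsed using the identity that for every m > 1 the m distinct m-th roots of unity sum to 0, e.g. 1 + exp(2*I*pi/3) + exp(-2*I*pi/3) = 0.)
A character is irreducible iff <chi, chi> = 1, so this representation is reducible.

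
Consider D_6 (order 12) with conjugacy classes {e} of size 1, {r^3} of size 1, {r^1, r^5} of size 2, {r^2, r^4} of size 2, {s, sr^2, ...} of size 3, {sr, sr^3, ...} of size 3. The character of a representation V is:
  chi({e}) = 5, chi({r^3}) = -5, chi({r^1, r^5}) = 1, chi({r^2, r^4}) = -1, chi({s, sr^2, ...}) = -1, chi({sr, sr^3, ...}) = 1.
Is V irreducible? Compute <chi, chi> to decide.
Not irreducible (reducible): <chi, chi> = 5 > 1.

Derivation: <chi, chi> = (1/|G|) sum_C |C| * |chi(C)|^2 = (1/12)[1*|5|^2 + 1*|-5|^2 + 2*|1|^2 + 2*|-1|^2 + 3*|-1|^2 + 3*|1|^2]
  = (1/12)[(25) + (25) + (2) + (2) + (3) + (3)] = 60/12 = 5.
A character is irreducible iff <chi, chi> = 1, so this representation is reducible.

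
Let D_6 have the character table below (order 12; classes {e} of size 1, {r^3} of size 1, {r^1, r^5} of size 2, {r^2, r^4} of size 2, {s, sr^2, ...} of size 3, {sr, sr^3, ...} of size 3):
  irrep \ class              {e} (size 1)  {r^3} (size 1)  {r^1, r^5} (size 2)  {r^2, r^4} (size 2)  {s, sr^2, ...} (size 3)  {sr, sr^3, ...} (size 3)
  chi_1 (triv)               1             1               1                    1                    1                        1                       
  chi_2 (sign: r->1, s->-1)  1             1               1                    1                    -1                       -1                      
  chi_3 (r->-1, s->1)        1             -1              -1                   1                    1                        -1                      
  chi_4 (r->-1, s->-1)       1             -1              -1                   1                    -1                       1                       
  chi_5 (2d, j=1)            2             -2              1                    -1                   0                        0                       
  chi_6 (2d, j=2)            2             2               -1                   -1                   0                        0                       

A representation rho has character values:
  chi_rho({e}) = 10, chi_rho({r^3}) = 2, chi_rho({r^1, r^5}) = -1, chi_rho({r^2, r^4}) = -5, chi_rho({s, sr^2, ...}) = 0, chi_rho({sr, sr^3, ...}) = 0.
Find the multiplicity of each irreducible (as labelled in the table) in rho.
Multiplicities: chi_1: 0, chi_2: 0, chi_3: 0, chi_4: 0, chi_5: 2, chi_6: 3.

Details: Use <chi_rho, chi> = (1/|G|) sum_C |C| * chi_rho(C) * conj(chi(C)) with |G| = 12 for each irreducible chi in the table:
  <chi_rho, chi_1> = (1/12)[1*(10)*conj(1) + 1*(2)*conj(1) + 2*(-1)*conj(1) + 2*(-5)*conj(1) + 3*(0)*conj(1) + 3*(0)*conj(1)]
      = (1/12)[(10) + (2) + (-2) + (-10) + (0) + (0)] = 0/12 = 0
  <chi_rho, chi_2> = (1/12)[1*(10)*conj(1) + 1*(2)*conj(1) + 2*(-1)*conj(1) + 2*(-5)*conj(1) + 3*(0)*conj(-1) + 3*(0)*conj(-1)]
      = (1/12)[(10) + (2) + (-2) + (-10) + (0) + (0)] = 0/12 = 0
  <chi_rho, chi_3> = (1/12)[1*(10)*conj(1) + 1*(2)*conj(-1) + 2*(-1)*conj(-1) + 2*(-5)*conj(1) + 3*(0)*conj(1) + 3*(0)*conj(-1)]
      = (1/12)[(10) + (-2) + (2) + (-10) + (0) + (0)] = 0/12 = 0
  <chi_rho, chi_4> = (1/12)[1*(10)*conj(1) + 1*(2)*conj(-1) + 2*(-1)*conj(-1) + 2*(-5)*conj(1) + 3*(0)*conj(-1) + 3*(0)*conj(1)]
      = (1/12)[(10) + (-2) + (2) + (-10) + (0) + (0)] = 0/12 = 0
  <chi_rho, chi_5> = (1/12)[1*(10)*conj(2) + 1*(2)*conj(-2) + 2*(-1)*conj(1) + 2*(-5)*conj(-1) + 3*(0)*conj(0) + 3*(0)*conj(0)]
      = (1/12)[(20) + (-4) + (-2) + (10) + (0) + (0)] = 24/12 = 2
  <chi_rho, chi_6> = (1/12)[1*(10)*conj(2) + 1*(2)*conj(2) + 2*(-1)*conj(-1) + 2*(-5)*conj(-1) + 3*(0)*conj(0) + 3*(0)*conj(0)]
      = (1/12)[(20) + (4) + (2) + (10) + (0) + (0)] = 36/12 = 3
Dimension check: dim(rho) = sum (mult * dim) = 0*1 + 0*1 + 0*1 + 0*1 + 2*2 + 3*2 = 10 = chi_rho(e) = 10.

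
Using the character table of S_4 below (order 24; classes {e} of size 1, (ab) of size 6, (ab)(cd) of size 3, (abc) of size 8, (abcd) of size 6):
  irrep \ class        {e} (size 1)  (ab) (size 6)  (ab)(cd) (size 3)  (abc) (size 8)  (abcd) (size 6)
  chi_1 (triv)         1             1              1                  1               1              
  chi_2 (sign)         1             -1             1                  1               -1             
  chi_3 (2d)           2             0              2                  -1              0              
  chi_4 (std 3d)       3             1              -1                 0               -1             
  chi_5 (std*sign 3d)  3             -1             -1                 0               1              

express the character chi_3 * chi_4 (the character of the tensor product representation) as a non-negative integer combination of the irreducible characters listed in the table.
chi_3 tensor chi_4 = chi_4 + chi_5 (all other irreducibles have multiplicity 0).

Explanation: The character of a tensor product is the pointwise product (chi_3 * chi_4)(C) = chi_3(C) * chi_4(C):
  {e}: (2)*(3), (ab): (0)*(1), (ab)(cd): (2)*(-1), (abc): (-1)*(0), (abcd): (0)*(-1)
so (chi_3 * chi_4) takes values
  {e} -> 6, (ab) -> 0, (ab)(cd) -> -2, (abc) -> 0, (abcd) -> 0.
Now take the inner product of this character with each irreducible chi from the table, <chi_3*chi_4, chi> = (1/24) sum_C |C| (chi_3*chi_4)(C) conj(chi(C)):
  <chi_3*chi_4, chi_1> = (1/24)[1*(6)*conj(1) + 6*(0)*conj(1) + 3*(-2)*conj(1) + 8*(0)*conj(1) + 6*(0)*conj(1)]
      = (1/24)[(6) + (0) + (-6) + (0) + (0)] = 0/24 = 0
  <chi_3*chi_4, chi_2> = (1/24)[1*(6)*conj(1) + 6*(0)*conj(-1) + 3*(-2)*conj(1) + 8*(0)*conj(1) + 6*(0)*conj(-1)]
      = (1/24)[(6) + (0) + (-6) + (0) + (0)] = 0/24 = 0
  <chi_3*chi_4, chi_3> = (1/24)[1*(6)*conj(2) + 6*(0)*conj(0) + 3*(-2)*conj(2) + 8*(0)*conj(-1) + 6*(0)*conj(0)]
      = (1/24)[(12) + (0) + (-12) + (0) + (0)] = 0/24 = 0
  <chi_3*chi_4, chi_4> = (1/24)[1*(6)*conj(3) + 6*(0)*conj(1) + 3*(-2)*conj(-1) + 8*(0)*conj(0) + 6*(0)*conj(-1)]
      = (1/24)[(18) + (0) + (6) + (0) + (0)] = 24/24 = 1
  <chi_3*chi_4, chi_5> = (1/24)[1*(6)*conj(3) + 6*(0)*conj(-1) + 3*(-2)*conj(-1) + 8*(0)*conj(0) + 6*(0)*conj(1)]
      = (1/24)[(18) + (0) + (6) + (0) + (0)] = 24/24 = 1
Hence the multiplicities are chi_4: 1, chi_5: 1. Dimension check: dim(chi_3)*dim(chi_4) = 2*3 = 6 and sum (mult * dim) = 1*3 + 1*3 = 6.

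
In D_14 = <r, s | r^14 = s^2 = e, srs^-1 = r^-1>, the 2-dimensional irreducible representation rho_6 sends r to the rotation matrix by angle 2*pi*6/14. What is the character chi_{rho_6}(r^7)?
chi_{rho_6}(r^7) = 2*cos(2*pi*6*7/14) = 2

Solution. rho_6(r^7) is rotation by angle 2*pi*6*7/14, whose trace is 2*cos(2*pi*6*7/14) = 2.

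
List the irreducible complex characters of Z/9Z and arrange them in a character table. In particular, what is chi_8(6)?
Character table of Z/9Z (irreps indexed chi_0,...,chi_8 with chi_k(m) = zeta_9^(k*m), zeta_9 = exp(2*pi*i/9)):
  irrep \ class  {0} (size 1)  {1} (size 1)    {2} (size 1)    {3} (size 1)    {4} (size 1)    {5} (size 1)    {6} (size 1)    {7} (size 1)    {8} (size 1)  
  chi_0          1             1               1               1               1               1               1               1               1             
  chi_1          1             exp(2*I*pi/9)   exp(4*I*pi/9)   exp(2*I*pi/3)   exp(8*I*pi/9)   exp(-8*I*pi/9)  exp(-2*I*pi/3)  exp(-4*I*pi/9)  exp(-2*I*pi/9)
  chi_2          1             exp(4*I*pi/9)   exp(8*I*pi/9)   exp(-2*I*pi/3)  exp(-2*I*pi/9)  exp(2*I*pi/9)   exp(2*I*pi/3)   exp(-8*I*pi/9)  exp(-4*I*pi/9)
  chi_3          1             exp(2*I*pi/3)   exp(-2*I*pi/3)  1               exp(2*I*pi/3)   exp(-2*I*pi/3)  1               exp(2*I*pi/3)   exp(-2*I*pi/3)
  chi_4          1             exp(8*I*pi/9)   exp(-2*I*pi/9)  exp(2*I*pi/3)   exp(-4*I*pi/9)  exp(4*I*pi/9)   exp(-2*I*pi/3)  exp(2*I*pi/9)   exp(-8*I*pi/9)
  chi_5          1             exp(-8*I*pi/9)  exp(2*I*pi/9)   exp(-2*I*pi/3)  exp(4*I*pi/9)   exp(-4*I*pi/9)  exp(2*I*pi/3)   exp(-2*I*pi/9)  exp(8*I*pi/9) 
  chi_6          1             exp(-2*I*pi/3)  exp(2*I*pi/3)   1               exp(-2*I*pi/3)  exp(2*I*pi/3)   1               exp(-2*I*pi/3)  exp(2*I*pi/3) 
  chi_7          1             exp(-4*I*pi/9)  exp(-8*I*pi/9)  exp(2*I*pi/3)   exp(2*I*pi/9)   exp(-2*I*pi/9)  exp(-2*I*pi/3)  exp(8*I*pi/9)   exp(4*I*pi/9) 
  chi_8          1             exp(-2*I*pi/9)  exp(-4*I*pi/9)  exp(-2*I*pi/3)  exp(-8*I*pi/9)  exp(8*I*pi/9)   exp(2*I*pi/3)   exp(4*I*pi/9)   exp(2*I*pi/9) 

Spot check: chi_8(6) = zeta_9^(8*6) = zeta_9^48 = exp(2*I*pi/3).

Reasoning: Z/9Z is abelian, so all 9 irreducible complex representations are 1-dimensional. They are given by chi_k(m) = zeta_9^(k*m) for k = 0,...,8. Row orthogonality: sum_m chi_k(m) conj(chi_l(m)) = 9 * [k = l].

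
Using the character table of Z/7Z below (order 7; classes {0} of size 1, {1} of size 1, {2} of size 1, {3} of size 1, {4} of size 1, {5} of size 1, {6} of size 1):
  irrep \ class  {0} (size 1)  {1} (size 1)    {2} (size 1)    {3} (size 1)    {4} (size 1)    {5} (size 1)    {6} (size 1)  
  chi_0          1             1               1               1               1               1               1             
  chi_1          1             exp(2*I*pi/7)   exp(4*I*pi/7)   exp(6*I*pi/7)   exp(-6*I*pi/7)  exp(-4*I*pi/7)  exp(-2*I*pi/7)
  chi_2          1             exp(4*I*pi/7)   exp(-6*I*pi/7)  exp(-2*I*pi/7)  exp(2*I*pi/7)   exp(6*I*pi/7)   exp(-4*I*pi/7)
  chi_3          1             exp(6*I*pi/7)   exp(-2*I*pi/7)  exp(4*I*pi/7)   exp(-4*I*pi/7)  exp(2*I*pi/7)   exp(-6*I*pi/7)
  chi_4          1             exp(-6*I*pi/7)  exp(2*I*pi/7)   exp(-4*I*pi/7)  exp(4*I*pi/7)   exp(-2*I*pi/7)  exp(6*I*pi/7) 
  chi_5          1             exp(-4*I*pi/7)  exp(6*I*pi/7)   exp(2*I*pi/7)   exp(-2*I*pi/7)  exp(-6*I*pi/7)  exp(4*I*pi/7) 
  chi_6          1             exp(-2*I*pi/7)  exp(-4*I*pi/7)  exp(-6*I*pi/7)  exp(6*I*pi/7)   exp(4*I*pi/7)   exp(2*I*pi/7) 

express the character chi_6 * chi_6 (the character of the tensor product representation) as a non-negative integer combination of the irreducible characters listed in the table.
chi_6 tensor chi_6 = chi_5 (all other irreducibles have multiplicity 0).

Working: The character of a tensor product is the pointwise product (chi_6 * chi_6)(C) = chi_6(C) * chi_6(C):
  {0}: (1)*(1), {1}: (exp(-2*I*pi/7))*(exp(-2*I*pi/7)), {2}: (exp(-4*I*pi/7))*(exp(-4*I*pi/7)), {3}: (exp(-6*I*pi/7))*(exp(-6*I*pi/7)), {4}: (exp(6*I*pi/7))*(exp(6*I*pi/7)), {5}: (exp(4*I*pi/7))*(exp(4*I*pi/7)), {6}: (exp(2*I*pi/7))*(exp(2*I*pi/7))
so (chi_6 * chi_6) takes values
  {0} -> 1, {1} -> exp(-4*I*pi/7), {2} -> exp(6*I*pi/7), {3} -> exp(2*I*pi/7), {4} -> exp(-2*I*pi/7), {5} -> exp(-6*I*pi/7), {6} -> exp(4*I*pi/7).
Now take the inner product of this character with each irreducible chi from the table, <chi_6*chi_6, chi> = (1/7) sum_C |C| (chi_6*chi_6)(C) conj(chi(C)):
  <chi_6*chi_6, chi_0> = (1/7)[1*(1)*conj(1) + 1*(exp(-4*I*pi/7))*conj(1) + 1*(exp(6*I*pi/7))*conj(1) + 1*(exp(2*I*pi/7))*conj(1) + 1*(exp(-2*I*pi/7))*conj(1) + 1*(exp(-6*I*pi/7))*conj(1) + 1*(exp(4*I*pi/7))*conj(1)]
      = (1/7)[(1) + (exp(-4*I*pi/7)) + (exp(6*I*pi/7)) + (exp(2*I*pi/7)) + (exp(-2*I*pi/7)) + (exp(-6*I*pi/7)) + (exp(4*I*pi/7))] = 0/7 = 0
  <chi_6*chi_6, chi_1> = (1/7)[1*(1)*conj(1) + 1*(exp(-4*I*pi/7))*conj(exp(2*I*pi/7)) + 1*(exp(6*I*pi/7))*conj(exp(4*I*pi/7)) + 1*(exp(2*I*pi/7))*conj(exp(6*I*pi/7)) + 1*(exp(-2*I*pi/7))*conj(exp(-6*I*pi/7)) + 1*(exp(-6*I*pi/7))*conj(exp(-4*I*pi/7)) + 1*(exp(4*I*pi/7))*conj(exp(-2*I*pi/7))]
      = (1/7)[(1) + (exp(-6*I*pi/7)) + (exp(2*I*pi/7)) + (exp(-4*I*pi/7)) + (exp(4*I*pi/7)) + (exp(-2*I*pi/7)) + (exp(6*I*pi/7))] = 0/7 = 0
  <chi_6*chi_6, chi_2> = (1/7)[1*(1)*conj(1) + 1*(exp(-4*I*pi/7))*conj(exp(4*I*pi/7)) + 1*(exp(6*I*pi/7))*conj(exp(-6*I*pi/7)) + 1*(exp(2*I*pi/7))*conj(exp(-2*I*pi/7)) + 1*(exp(-2*I*pi/7))*conj(exp(2*I*pi/7)) + 1*(exp(-6*I*pi/7))*conj(exp(6*I*pi/7)) + 1*(exp(4*I*pi/7))*conj(exp(-4*I*pi/7))]
      = (1/7)[(1) + (exp(6*I*pi/7)) + (exp(-2*I*pi/7)) + (exp(4*I*pi/7)) + (exp(-4*I*pi/7)) + (exp(2*I*pi/7)) + (exp(-6*I*pi/7))] = 0/7 = 0
  <chi_6*chi_6, chi_3> = (1/7)[1*(1)*conj(1) + 1*(exp(-4*I*pi/7))*conj(exp(6*I*pi/7)) + 1*(exp(6*I*pi/7))*conj(exp(-2*I*pi/7)) + 1*(exp(2*I*pi/7))*conj(exp(4*I*pi/7)) + 1*(exp(-2*I*pi/7))*conj(exp(-4*I*pi/7)) + 1*(exp(-6*I*pi/7))*conj(exp(2*I*pi/7)) + 1*(exp(4*I*pi/7))*conj(exp(-6*I*pi/7))]
      = (1/7)[(1) + (exp(4*I*pi/7)) + (exp(-6*I*pi/7)) + (exp(-2*I*pi/7)) + (exp(2*I*pi/7)) + (exp(6*I*pi/7)) + (exp(-4*I*pi/7))] = 0/7 = 0
  <chi_6*chi_6, chi_4> = (1/7)[1*(1)*conj(1) + 1*(exp(-4*I*pi/7))*conj(exp(-6*I*pi/7)) + 1*(exp(6*I*pi/7))*conj(exp(2*I*pi/7)) + 1*(exp(2*I*pi/7))*conj(exp(-4*I*pi/7)) + 1*(exp(-2*I*pi/7))*conj(exp(4*I*pi/7)) + 1*(exp(-6*I*pi/7))*conj(exp(-2*I*pi/7)) + 1*(exp(4*I*pi/7))*conj(exp(6*I*pi/7))]
      = (1/7)[(1) + (exp(2*I*pi/7)) + (exp(4*I*pi/7)) + (exp(6*I*pi/7)) + (exp(-6*I*pi/7)) + (exp(-4*I*pi/7)) + (exp(-2*I*pi/7))] = 0/7 = 0
  <chi_6*chi_6, chi_5> = (1/7)[1*(1)*conj(1) + 1*(exp(-4*I*pi/7))*conj(exp(-4*I*pi/7)) + 1*(exp(6*I*pi/7))*conj(exp(6*I*pi/7)) + 1*(exp(2*I*pi/7))*conj(exp(2*I*pi/7)) + 1*(exp(-2*I*pi/7))*conj(exp(-2*I*pi/7)) + 1*(exp(-6*I*pi/7))*conj(exp(-6*I*pi/7)) + 1*(exp(4*I*pi/7))*conj(exp(4*I*pi/7))]
      = (1/7)[(1) + (1) + (1) + (1) + (1) + (1) + (1)] = 7/7 = 1
  <chi_6*chi_6, chi_6> = (1/7)[1*(1)*conj(1) + 1*(exp(-4*I*pi/7))*conj(exp(-2*I*pi/7)) + 1*(exp(6*I*pi/7))*conj(exp(-4*I*pi/7)) + 1*(exp(2*I*pi/7))*conj(exp(-6*I*pi/7)) + 1*(exp(-2*I*pi/7))*conj(exp(6*I*pi/7)) + 1*(exp(-6*I*pi/7))*conj(exp(4*I*pi/7)) + 1*(exp(4*I*pi/7))*conj(exp(2*I*pi/7))]
      = (1/7)[(1) + (exp(-2*I*pi/7)) + (exp(-4*I*pi/7)) + (exp(-6*I*pi/7)) + (exp(6*I*pi/7)) + (exp(4*I*pi/7)) + (exp(2*I*pi/7))] = 0/7 = 0
(Exp terms are combined using exp(i*s)*conj(exp(i*t)) = exp(i*(s-t)), and sums of them are collapsed using the identity that for every m > 1 the m distinct m-th roots of unity sum to 0, e.g. 1 + exp(2*I*pi/3) + exp(-2*I*pi/3) = 0.)
Hence the multiplicities are chi_5: 1. Dimension check: dim(chi_6)*dim(chi_6) = 1*1 = 1 and sum (mult * dim) = 1*1 = 1.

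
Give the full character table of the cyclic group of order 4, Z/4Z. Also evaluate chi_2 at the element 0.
Character table of Z/4Z (irreps indexed chi_0,...,chi_3 with chi_k(m) = zeta_4^(k*m), zeta_4 = exp(2*pi*i/4)):
  irrep \ class  {0} (size 1)  {1} (size 1)  {2} (size 1)  {3} (size 1)
  chi_0          1             1             1             1           
  chi_1          1             I             -1            -I          
  chi_2          1             -1            1             -1          
  chi_3          1             -I            -1            I           

Spot check: chi_2(0) = zeta_4^(2*0) = zeta_4^0 = 1.

Details: Z/4Z is abelian, so all 4 irreducible complex representations are 1-dimensional. They are given by chi_k(m) = zeta_4^(k*m) for k = 0,...,3. Row orthogonality: sum_m chi_k(m) conj(chi_l(m)) = 4 * [k = l].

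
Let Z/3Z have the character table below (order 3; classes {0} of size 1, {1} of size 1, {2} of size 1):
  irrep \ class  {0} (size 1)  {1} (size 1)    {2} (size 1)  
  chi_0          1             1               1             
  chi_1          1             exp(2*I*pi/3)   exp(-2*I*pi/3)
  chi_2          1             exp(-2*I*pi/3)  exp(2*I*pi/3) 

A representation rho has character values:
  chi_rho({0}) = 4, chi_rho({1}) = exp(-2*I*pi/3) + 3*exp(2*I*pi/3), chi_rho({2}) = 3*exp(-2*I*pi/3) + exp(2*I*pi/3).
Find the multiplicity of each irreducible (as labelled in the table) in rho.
Multiplicities: chi_0: 0, chi_1: 3, chi_2: 1.

Derivation: Use <chi_rho, chi> = (1/|G|) sum_C |C| * chi_rho(C) * conj(chi(C)) with |G| = 3 for each irreducible chi in the table:
  <chi_rho, chi_0> = (1/3)[1*(4)*conj(1) + 1*(exp(-2*I*pi/3) + 3*exp(2*I*pi/3))*conj(1) + 1*(3*exp(-2*I*pi/3) + exp(2*I*pi/3))*conj(1)]
      = (1/3)[(4) + (exp(-2*I*pi/3) + 3*exp(2*I*pi/3)) + (3*exp(-2*I*pi/3) + exp(2*I*pi/3))] = 0/3 = 0
  <chi_rho, chi_1> = (1/3)[1*(4)*conj(1) + 1*(exp(-2*I*pi/3) + 3*exp(2*I*pi/3))*conj(exp(2*I*pi/3)) + 1*(3*exp(-2*I*pi/3) + exp(2*I*pi/3))*conj(exp(-2*I*pi/3))]
      = (1/3)[(4) + (3 + exp(2*I*pi/3)) + (3 + exp(-2*I*pi/3))] = 9/3 = 3
  <chi_rho, chi_2> = (1/3)[1*(4)*conj(1) + 1*(exp(-2*I*pi/3) + 3*exp(2*I*pi/3))*conj(exp(-2*I*pi/3)) + 1*(3*exp(-2*I*pi/3) + exp(2*I*pi/3))*conj(exp(2*I*pi/3))]
      = (1/3)[(4) + (1 + 3*exp(-2*I*pi/3)) + (1 + 3*exp(2*I*pi/3))] = 3/3 = 1
(Exp terms are combined using exp(i*s)*conj(exp(i*t)) = exp(i*(s-t)), and sums of them are collapsed using the identity that for every m > 1 the m distinct m-th roots of unity sum to 0, e.g. 1 + exp(2*I*pi/3) + exp(-2*I*pi/3) = 0.)
Dimension check: dim(rho) = sum (mult * dim) = 0*1 + 3*1 + 1*1 = 4 = chi_rho(e) = 4.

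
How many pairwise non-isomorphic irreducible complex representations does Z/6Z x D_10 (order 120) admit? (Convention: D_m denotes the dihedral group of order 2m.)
48

Why: The number of irreducible complex representations of a finite group equals its number of conjugacy classes. For a direct product, #classes(G x H) = #classes(G) * #classes(H). Z/6Z has 6 classes (abelian), D_10 has 8 classes, so 6 * 8 = 48, so Z/6Z x D_10 (order 120) has exactly 48 irreducible complex representations.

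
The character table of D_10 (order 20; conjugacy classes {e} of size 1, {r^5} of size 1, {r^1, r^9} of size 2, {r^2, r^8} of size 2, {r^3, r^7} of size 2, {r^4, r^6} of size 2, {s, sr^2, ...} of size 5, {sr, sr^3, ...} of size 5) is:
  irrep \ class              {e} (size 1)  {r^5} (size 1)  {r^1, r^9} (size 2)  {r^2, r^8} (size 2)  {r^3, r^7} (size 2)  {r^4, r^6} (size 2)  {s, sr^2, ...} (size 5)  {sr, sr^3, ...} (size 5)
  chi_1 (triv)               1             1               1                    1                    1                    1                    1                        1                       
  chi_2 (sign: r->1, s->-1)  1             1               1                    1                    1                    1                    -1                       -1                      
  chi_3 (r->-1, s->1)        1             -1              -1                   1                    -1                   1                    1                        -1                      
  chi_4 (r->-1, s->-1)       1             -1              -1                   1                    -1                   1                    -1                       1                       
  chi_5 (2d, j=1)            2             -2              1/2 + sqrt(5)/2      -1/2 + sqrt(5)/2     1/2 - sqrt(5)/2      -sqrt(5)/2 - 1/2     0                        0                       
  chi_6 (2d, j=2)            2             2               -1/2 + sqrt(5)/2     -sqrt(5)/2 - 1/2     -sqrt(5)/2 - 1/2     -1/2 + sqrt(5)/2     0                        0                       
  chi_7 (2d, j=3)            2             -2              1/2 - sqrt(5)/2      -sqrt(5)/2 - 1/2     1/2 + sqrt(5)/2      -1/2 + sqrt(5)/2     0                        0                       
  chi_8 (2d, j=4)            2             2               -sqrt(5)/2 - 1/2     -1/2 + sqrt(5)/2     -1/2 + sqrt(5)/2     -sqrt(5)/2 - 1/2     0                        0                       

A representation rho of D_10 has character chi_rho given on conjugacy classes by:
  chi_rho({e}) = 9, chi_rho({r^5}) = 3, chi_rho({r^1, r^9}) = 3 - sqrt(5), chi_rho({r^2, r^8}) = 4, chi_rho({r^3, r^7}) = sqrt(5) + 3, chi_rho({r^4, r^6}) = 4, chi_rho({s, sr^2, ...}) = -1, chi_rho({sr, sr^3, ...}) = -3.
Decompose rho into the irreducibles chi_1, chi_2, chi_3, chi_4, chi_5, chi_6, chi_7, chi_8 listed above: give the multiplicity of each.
Multiplicities: chi_1: 1, chi_2: 3, chi_3: 1, chi_4: 0, chi_5: 0, chi_6: 0, chi_7: 1, chi_8: 1.

Details: Use <chi_rho, chi> = (1/|G|) sum_C |C| * chi_rho(C) * conj(chi(C)) with |G| = 20 for each irreducible chi in the table:
  <chi_rho, chi_1> = (1/20)[1*(9)*conj(1) + 1*(3)*conj(1) + 2*(3 - sqrt(5))*conj(1) + 2*(4)*conj(1) + 2*(sqrt(5) + 3)*conj(1) + 2*(4)*conj(1) + 5*(-1)*conj(1) + 5*(-3)*conj(1)]
      = (1/20)[(9) + (3) + (6 - 2*sqrt(5)) + (8) + (2*sqrt(5) + 6) + (8) + (-5) + (-15)] = 20/20 = 1
  <chi_rho, chi_2> = (1/20)[1*(9)*conj(1) + 1*(3)*conj(1) + 2*(3 - sqrt(5))*conj(1) + 2*(4)*conj(1) + 2*(sqrt(5) + 3)*conj(1) + 2*(4)*conj(1) + 5*(-1)*conj(-1) + 5*(-3)*conj(-1)]
      = (1/20)[(9) + (3) + (6 - 2*sqrt(5)) + (8) + (2*sqrt(5) + 6) + (8) + (5) + (15)] = 60/20 = 3
  <chi_rho, chi_3> = (1/20)[1*(9)*conj(1) + 1*(3)*conj(-1) + 2*(3 - sqrt(5))*conj(-1) + 2*(4)*conj(1) + 2*(sqrt(5) + 3)*conj(-1) + 2*(4)*conj(1) + 5*(-1)*conj(1) + 5*(-3)*conj(-1)]
      = (1/20)[(9) + (-3) + (-6 + 2*sqrt(5)) + (8) + (-6 - 2*sqrt(5)) + (8) + (-5) + (15)] = 20/20 = 1
  <chi_rho, chi_4> = (1/20)[1*(9)*conj(1) + 1*(3)*conj(-1) + 2*(3 - sqrt(5))*conj(-1) + 2*(4)*conj(1) + 2*(sqrt(5) + 3)*conj(-1) + 2*(4)*conj(1) + 5*(-1)*conj(-1) + 5*(-3)*conj(1)]
      = (1/20)[(9) + (-3) + (-6 + 2*sqrt(5)) + (8) + (-6 - 2*sqrt(5)) + (8) + (5) + (-15)] = 0/20 = 0
  <chi_rho, chi_5> = (1/20)[1*(9)*conj(2) + 1*(3)*conj(-2) + 2*(3 - sqrt(5))*conj(1/2 + sqrt(5)/2) + 2*(4)*conj(-1/2 + sqrt(5)/2) + 2*(sqrt(5) + 3)*conj(1/2 - sqrt(5)/2) + 2*(4)*conj(-sqrt(5)/2 - 1/2) + 5*(-1)*conj(0) + 5*(-3)*conj(0)]
      = (1/20)[(18) + (-6) + (-2 + 2*sqrt(5)) + (-4 + 4*sqrt(5)) + (-2*sqrt(5) - 2) + (-4*sqrt(5) - 4) + (0) + (0)] = 0/20 = 0
  <chi_rho, chi_6> = (1/20)[1*(9)*conj(2) + 1*(3)*conj(2) + 2*(3 - sqrt(5))*conj(-1/2 + sqrt(5)/2) + 2*(4)*conj(-sqrt(5)/2 - 1/2) + 2*(sqrt(5) + 3)*conj(-sqrt(5)/2 - 1/2) + 2*(4)*conj(-1/2 + sqrt(5)/2) + 5*(-1)*conj(0) + 5*(-3)*conj(0)]
      = (1/20)[(18) + (6) + (-8 + 4*sqrt(5)) + (-4*sqrt(5) - 4) + (-4*sqrt(5) - 8) + (-4 + 4*sqrt(5)) + (0) + (0)] = 0/20 = 0
  <chi_rho, chi_7> = (1/20)[1*(9)*conj(2) + 1*(3)*conj(-2) + 2*(3 - sqrt(5))*conj(1/2 - sqrt(5)/2) + 2*(4)*conj(-sqrt(5)/2 - 1/2) + 2*(sqrt(5) + 3)*conj(1/2 + sqrt(5)/2) + 2*(4)*conj(-1/2 + sqrt(5)/2) + 5*(-1)*conj(0) + 5*(-3)*conj(0)]
      = (1/20)[(18) + (-6) + (8 - 4*sqrt(5)) + (-4*sqrt(5) - 4) + (8 + 4*sqrt(5)) + (-4 + 4*sqrt(5)) + (0) + (0)] = 20/20 = 1
  <chi_rho, chi_8> = (1/20)[1*(9)*conj(2) + 1*(3)*conj(2) + 2*(3 - sqrt(5))*conj(-sqrt(5)/2 - 1/2) + 2*(4)*conj(-1/2 + sqrt(5)/2) + 2*(sqrt(5) + 3)*conj(-1/2 + sqrt(5)/2) + 2*(4)*conj(-sqrt(5)/2 - 1/2) + 5*(-1)*conj(0) + 5*(-3)*conj(0)]
      = (1/20)[(18) + (6) + (2 - 2*sqrt(5)) + (-4 + 4*sqrt(5)) + (2 + 2*sqrt(5)) + (-4*sqrt(5) - 4) + (0) + (0)] = 20/20 = 1
Dimension check: dim(rho) = sum (mult * dim) = 1*1 + 3*1 + 1*1 + 0*1 + 0*2 + 0*2 + 1*2 + 1*2 = 9 = chi_rho(e) = 9.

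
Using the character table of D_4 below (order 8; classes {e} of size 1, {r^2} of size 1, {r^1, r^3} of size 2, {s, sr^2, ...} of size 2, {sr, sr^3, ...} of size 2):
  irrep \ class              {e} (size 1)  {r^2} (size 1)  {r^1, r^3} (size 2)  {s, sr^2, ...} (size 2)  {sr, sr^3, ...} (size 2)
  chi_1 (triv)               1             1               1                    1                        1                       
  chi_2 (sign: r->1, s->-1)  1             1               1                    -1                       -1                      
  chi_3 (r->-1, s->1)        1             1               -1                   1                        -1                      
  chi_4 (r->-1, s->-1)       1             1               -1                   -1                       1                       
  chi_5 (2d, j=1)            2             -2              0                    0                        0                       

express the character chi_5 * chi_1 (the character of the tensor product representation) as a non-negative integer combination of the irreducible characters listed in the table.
chi_5 tensor chi_1 = chi_5 (all other irreducibles have multiplicity 0).

Working: The character of a tensor product is the pointwise product (chi_5 * chi_1)(C) = chi_5(C) * chi_1(C):
  {e}: (2)*(1), {r^2}: (-2)*(1), {r^1, r^3}: (0)*(1), {s, sr^2, ...}: (0)*(1), {sr, sr^3, ...}: (0)*(1)
so (chi_5 * chi_1) takes values
  {e} -> 2, {r^2} -> -2, {r^1, r^3} -> 0, {s, sr^2, ...} -> 0, {sr, sr^3, ...} -> 0.
Now take the inner product of this character with each irreducible chi from the table, <chi_5*chi_1, chi> = (1/8) sum_C |C| (chi_5*chi_1)(C) conj(chi(C)):
  <chi_5*chi_1, chi_1> = (1/8)[1*(2)*conj(1) + 1*(-2)*conj(1) + 2*(0)*conj(1) + 2*(0)*conj(1) + 2*(0)*conj(1)]
      = (1/8)[(2) + (-2) + (0) + (0) + (0)] = 0/8 = 0
  <chi_5*chi_1, chi_2> = (1/8)[1*(2)*conj(1) + 1*(-2)*conj(1) + 2*(0)*conj(1) + 2*(0)*conj(-1) + 2*(0)*conj(-1)]
      = (1/8)[(2) + (-2) + (0) + (0) + (0)] = 0/8 = 0
  <chi_5*chi_1, chi_3> = (1/8)[1*(2)*conj(1) + 1*(-2)*conj(1) + 2*(0)*conj(-1) + 2*(0)*conj(1) + 2*(0)*conj(-1)]
      = (1/8)[(2) + (-2) + (0) + (0) + (0)] = 0/8 = 0
  <chi_5*chi_1, chi_4> = (1/8)[1*(2)*conj(1) + 1*(-2)*conj(1) + 2*(0)*conj(-1) + 2*(0)*conj(-1) + 2*(0)*conj(1)]
      = (1/8)[(2) + (-2) + (0) + (0) + (0)] = 0/8 = 0
  <chi_5*chi_1, chi_5> = (1/8)[1*(2)*conj(2) + 1*(-2)*conj(-2) + 2*(0)*conj(0) + 2*(0)*conj(0) + 2*(0)*conj(0)]
      = (1/8)[(4) + (4) + (0) + (0) + (0)] = 8/8 = 1
Hence the multiplicities are chi_5: 1. Dimension check: dim(chi_5)*dim(chi_1) = 2*1 = 2 and sum (mult * dim) = 1*2 = 2.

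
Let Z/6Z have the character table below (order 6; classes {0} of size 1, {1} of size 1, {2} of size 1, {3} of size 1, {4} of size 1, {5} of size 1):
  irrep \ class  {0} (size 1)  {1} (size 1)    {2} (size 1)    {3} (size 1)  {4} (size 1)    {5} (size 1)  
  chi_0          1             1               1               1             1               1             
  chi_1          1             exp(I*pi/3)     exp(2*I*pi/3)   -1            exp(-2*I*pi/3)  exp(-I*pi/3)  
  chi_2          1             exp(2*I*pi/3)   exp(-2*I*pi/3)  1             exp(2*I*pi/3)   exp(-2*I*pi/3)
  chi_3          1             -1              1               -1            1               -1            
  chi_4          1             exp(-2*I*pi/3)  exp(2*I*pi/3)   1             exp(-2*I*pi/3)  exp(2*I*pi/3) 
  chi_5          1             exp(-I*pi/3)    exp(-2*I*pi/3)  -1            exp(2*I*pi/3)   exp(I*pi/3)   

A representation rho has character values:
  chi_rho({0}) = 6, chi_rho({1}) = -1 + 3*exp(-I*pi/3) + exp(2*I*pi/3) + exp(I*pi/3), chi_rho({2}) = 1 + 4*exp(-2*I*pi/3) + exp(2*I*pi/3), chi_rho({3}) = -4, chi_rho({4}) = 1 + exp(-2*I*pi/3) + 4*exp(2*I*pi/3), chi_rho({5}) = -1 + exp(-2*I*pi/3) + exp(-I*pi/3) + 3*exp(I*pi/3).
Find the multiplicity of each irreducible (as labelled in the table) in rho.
Multiplicities: chi_0: 0, chi_1: 1, chi_2: 1, chi_3: 1, chi_4: 0, chi_5: 3.

Reasoning: Use <chi_rho, chi> = (1/|G|) sum_C |C| * chi_rho(C) * conj(chi(C)) with |G| = 6 for each irreducible chi in the table:
  <chi_rho, chi_0> = (1/6)[1*(6)*conj(1) + 1*(-1 + 3*exp(-I*pi/3) + exp(2*I*pi/3) + exp(I*pi/3))*conj(1) + 1*(1 + 4*exp(-2*I*pi/3) + exp(2*I*pi/3))*conj(1) + 1*(-4)*conj(1) + 1*(1 + exp(-2*I*pi/3) + 4*exp(2*I*pi/3))*conj(1) + 1*(-1 + exp(-2*I*pi/3) + exp(-I*pi/3) + 3*exp(I*pi/3))*conj(1)]
      = (1/6)[(6) + (-1 + 3*exp(-I*pi/3) + exp(2*I*pi/3) + exp(I*pi/3)) + (1 + 4*exp(-2*I*pi/3) + exp(2*I*pi/3)) + (-4) + (1 + exp(-2*I*pi/3) + 4*exp(2*I*pi/3)) + (-1 + exp(-2*I*pi/3) + exp(-I*pi/3) + 3*exp(I*pi/3))] = 0/6 = 0
  <chi_rho, chi_1> = (1/6)[1*(6)*conj(1) + 1*(-1 + 3*exp(-I*pi/3) + exp(2*I*pi/3) + exp(I*pi/3))*conj(exp(I*pi/3)) + 1*(1 + 4*exp(-2*I*pi/3) + exp(2*I*pi/3))*conj(exp(2*I*pi/3)) + 1*(-4)*conj(-1) + 1*(1 + exp(-2*I*pi/3) + 4*exp(2*I*pi/3))*conj(exp(-2*I*pi/3)) + 1*(-1 + exp(-2*I*pi/3) + exp(-I*pi/3) + 3*exp(I*pi/3))*conj(exp(-I*pi/3))]
      = (1/6)[(6) + (1 + 3*exp(-2*I*pi/3) - exp(-I*pi/3) + exp(I*pi/3)) + (1 + exp(-2*I*pi/3) + 4*exp(2*I*pi/3)) + (4) + (1 + 4*exp(-2*I*pi/3) + exp(2*I*pi/3)) + (1 - exp(I*pi/3) + exp(-I*pi/3) + 3*exp(2*I*pi/3))] = 6/6 = 1
  <chi_rho, chi_2> = (1/6)[1*(6)*conj(1) + 1*(-1 + 3*exp(-I*pi/3) + exp(2*I*pi/3) + exp(I*pi/3))*conj(exp(2*I*pi/3)) + 1*(1 + 4*exp(-2*I*pi/3) + exp(2*I*pi/3))*conj(exp(-2*I*pi/3)) + 1*(-4)*conj(1) + 1*(1 + exp(-2*I*pi/3) + 4*exp(2*I*pi/3))*conj(exp(2*I*pi/3)) + 1*(-1 + exp(-2*I*pi/3) + exp(-I*pi/3) + 3*exp(I*pi/3))*conj(exp(-2*I*pi/3))]
      = (1/6)[(6) + (-1) + (3) + (-4) + (3) + (-1)] = 6/6 = 1
  <chi_rho, chi_3> = (1/6)[1*(6)*conj(1) + 1*(-1 + 3*exp(-I*pi/3) + exp(2*I*pi/3) + exp(I*pi/3))*conj(-1) + 1*(1 + 4*exp(-2*I*pi/3) + exp(2*I*pi/3))*conj(1) + 1*(-4)*conj(-1) + 1*(1 + exp(-2*I*pi/3) + 4*exp(2*I*pi/3))*conj(1) + 1*(-1 + exp(-2*I*pi/3) + exp(-I*pi/3) + 3*exp(I*pi/3))*conj(-1)]
      = (1/6)[(6) + (1 - exp(I*pi/3) - exp(2*I*pi/3) - 3*exp(-I*pi/3)) + (1 + 4*exp(-2*I*pi/3) + exp(2*I*pi/3)) + (4) + (1 + exp(-2*I*pi/3) + 4*exp(2*I*pi/3)) + (1 - 3*exp(I*pi/3) - exp(-I*pi/3) - exp(-2*I*pi/3))] = 6/6 = 1
  <chi_rho, chi_4> = (1/6)[1*(6)*conj(1) + 1*(-1 + 3*exp(-I*pi/3) + exp(2*I*pi/3) + exp(I*pi/3))*conj(exp(-2*I*pi/3)) + 1*(1 + 4*exp(-2*I*pi/3) + exp(2*I*pi/3))*conj(exp(2*I*pi/3)) + 1*(-4)*conj(1) + 1*(1 + exp(-2*I*pi/3) + 4*exp(2*I*pi/3))*conj(exp(-2*I*pi/3)) + 1*(-1 + exp(-2*I*pi/3) + exp(-I*pi/3) + 3*exp(I*pi/3))*conj(exp(2*I*pi/3))]
      = (1/6)[(6) + (-1 + exp(-2*I*pi/3) - exp(2*I*pi/3) + 3*exp(I*pi/3)) + (1 + exp(-2*I*pi/3) + 4*exp(2*I*pi/3)) + (-4) + (1 + 4*exp(-2*I*pi/3) + exp(2*I*pi/3)) + (-1 + 3*exp(-I*pi/3) + exp(2*I*pi/3) - exp(-2*I*pi/3))] = 0/6 = 0
  <chi_rho, chi_5> = (1/6)[1*(6)*conj(1) + 1*(-1 + 3*exp(-I*pi/3) + exp(2*I*pi/3) + exp(I*pi/3))*conj(exp(-I*pi/3)) + 1*(1 + 4*exp(-2*I*pi/3) + exp(2*I*pi/3))*conj(exp(-2*I*pi/3)) + 1*(-4)*conj(-1) + 1*(1 + exp(-2*I*pi/3) + 4*exp(2*I*pi/3))*conj(exp(2*I*pi/3)) + 1*(-1 + exp(-2*I*pi/3) + exp(-I*pi/3) + 3*exp(I*pi/3))*conj(exp(I*pi/3))]
      = (1/6)[(6) + (1) + (3) + (4) + (3) + (1)] = 18/6 = 3
(Exp terms are combined using exp(i*s)*conj(exp(i*t)) = exp(i*(s-t)), and sums of them are collapsed using the identity that for every m > 1 the m distinct m-th roots of unity sum to 0, e.g. 1 + exp(2*I*pi/3) + exp(-2*I*pi/3) = 0.)
Dimension check: dim(rho) = sum (mult * dim) = 0*1 + 1*1 + 1*1 + 1*1 + 0*1 + 3*1 = 6 = chi_rho(e) = 6.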